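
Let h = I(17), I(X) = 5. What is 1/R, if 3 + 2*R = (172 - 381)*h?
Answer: -1/524 ≈ -0.0019084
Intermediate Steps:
h = 5
R = -524 (R = -3/2 + ((172 - 381)*5)/2 = -3/2 + (-209*5)/2 = -3/2 + (½)*(-1045) = -3/2 - 1045/2 = -524)
1/R = 1/(-524) = -1/524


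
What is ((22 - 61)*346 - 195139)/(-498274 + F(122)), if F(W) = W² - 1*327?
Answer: 208633/483717 ≈ 0.43131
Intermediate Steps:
F(W) = -327 + W² (F(W) = W² - 327 = -327 + W²)
((22 - 61)*346 - 195139)/(-498274 + F(122)) = ((22 - 61)*346 - 195139)/(-498274 + (-327 + 122²)) = (-39*346 - 195139)/(-498274 + (-327 + 14884)) = (-13494 - 195139)/(-498274 + 14557) = -208633/(-483717) = -208633*(-1/483717) = 208633/483717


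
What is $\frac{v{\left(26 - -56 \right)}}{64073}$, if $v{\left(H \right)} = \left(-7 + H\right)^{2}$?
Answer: $\frac{5625}{64073} \approx 0.08779$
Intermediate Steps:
$\frac{v{\left(26 - -56 \right)}}{64073} = \frac{\left(-7 + \left(26 - -56\right)\right)^{2}}{64073} = \left(-7 + \left(26 + 56\right)\right)^{2} \cdot \frac{1}{64073} = \left(-7 + 82\right)^{2} \cdot \frac{1}{64073} = 75^{2} \cdot \frac{1}{64073} = 5625 \cdot \frac{1}{64073} = \frac{5625}{64073}$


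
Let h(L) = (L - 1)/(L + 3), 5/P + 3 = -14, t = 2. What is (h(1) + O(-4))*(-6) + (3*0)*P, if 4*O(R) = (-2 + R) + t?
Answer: 6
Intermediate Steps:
P = -5/17 (P = 5/(-3 - 14) = 5/(-17) = 5*(-1/17) = -5/17 ≈ -0.29412)
h(L) = (-1 + L)/(3 + L)
O(R) = R/4 (O(R) = ((-2 + R) + 2)/4 = R/4)
(h(1) + O(-4))*(-6) + (3*0)*P = ((-1 + 1)/(3 + 1) + (¼)*(-4))*(-6) + (3*0)*(-5/17) = (0/4 - 1)*(-6) + 0*(-5/17) = ((¼)*0 - 1)*(-6) + 0 = (0 - 1)*(-6) + 0 = -1*(-6) + 0 = 6 + 0 = 6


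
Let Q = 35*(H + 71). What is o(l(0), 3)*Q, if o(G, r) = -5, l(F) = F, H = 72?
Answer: -25025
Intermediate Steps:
Q = 5005 (Q = 35*(72 + 71) = 35*143 = 5005)
o(l(0), 3)*Q = -5*5005 = -25025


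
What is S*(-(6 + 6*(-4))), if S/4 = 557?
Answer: 40104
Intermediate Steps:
S = 2228 (S = 4*557 = 2228)
S*(-(6 + 6*(-4))) = 2228*(-(6 + 6*(-4))) = 2228*(-(6 - 24)) = 2228*(-1*(-18)) = 2228*18 = 40104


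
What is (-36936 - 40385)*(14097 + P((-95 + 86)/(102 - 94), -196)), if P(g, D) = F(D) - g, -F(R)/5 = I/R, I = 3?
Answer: -427314119895/392 ≈ -1.0901e+9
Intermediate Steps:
F(R) = -15/R
P(g, D) = -g - 15/D (P(g, D) = -15/D - g = -g - 15/D)
(-36936 - 40385)*(14097 + P((-95 + 86)/(102 - 94), -196)) = (-36936 - 40385)*(14097 + (-(-95 + 86)/(102 - 94) - 15/(-196))) = -77321*(14097 + (-(-9)/8 - 15*(-1/196))) = -77321*(14097 + (-(-9)/8 + 15/196)) = -77321*(14097 + (-1*(-9/8) + 15/196)) = -77321*(14097 + (9/8 + 15/196)) = -77321*(14097 + 471/392) = -77321*5526495/392 = -427314119895/392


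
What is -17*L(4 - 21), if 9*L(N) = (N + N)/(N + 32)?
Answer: 578/135 ≈ 4.2815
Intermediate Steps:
L(N) = 2*N/(9*(32 + N)) (L(N) = ((N + N)/(N + 32))/9 = ((2*N)/(32 + N))/9 = (2*N/(32 + N))/9 = 2*N/(9*(32 + N)))
-17*L(4 - 21) = -34*(4 - 21)/(9*(32 + (4 - 21))) = -34*(-17)/(9*(32 - 17)) = -34*(-17)/(9*15) = -17*(-34/135) = 578/135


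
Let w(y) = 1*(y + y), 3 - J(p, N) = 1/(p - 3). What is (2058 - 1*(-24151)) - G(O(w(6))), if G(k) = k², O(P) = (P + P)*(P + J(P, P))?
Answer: -913303/9 ≈ -1.0148e+5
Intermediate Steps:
J(p, N) = 3 - 1/(-3 + p) (J(p, N) = 3 - 1/(p - 3) = 3 - 1/(-3 + p))
w(y) = 2*y (w(y) = 1*(2*y) = 2*y)
O(P) = 2*P*(P + (-10 + 3*P)/(-3 + P)) (O(P) = (P + P)*(P + (-10 + 3*P)/(-3 + P)) = (2*P)*(P + (-10 + 3*P)/(-3 + P)) = 2*P*(P + (-10 + 3*P)/(-3 + P)))
(2058 - 1*(-24151)) - G(O(w(6))) = (2058 - 1*(-24151)) - (2*(2*6)*(-10 + (2*6)²)/(-3 + 2*6))² = (2058 + 24151) - (2*12*(-10 + 12²)/(-3 + 12))² = 26209 - (2*12*(-10 + 144)/9)² = 26209 - (2*12*(⅑)*134)² = 26209 - (1072/3)² = 26209 - 1*1149184/9 = 26209 - 1149184/9 = -913303/9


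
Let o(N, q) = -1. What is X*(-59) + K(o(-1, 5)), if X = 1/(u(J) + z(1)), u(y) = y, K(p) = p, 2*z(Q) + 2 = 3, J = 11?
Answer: -141/23 ≈ -6.1304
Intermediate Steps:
z(Q) = ½ (z(Q) = -1 + (½)*3 = -1 + 3/2 = ½)
X = 2/23 (X = 1/(11 + ½) = 1/(23/2) = 2/23 ≈ 0.086957)
X*(-59) + K(o(-1, 5)) = (2/23)*(-59) - 1 = -118/23 - 1 = -141/23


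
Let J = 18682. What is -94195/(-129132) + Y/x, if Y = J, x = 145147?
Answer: 16084565689/18743122404 ≈ 0.85816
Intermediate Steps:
Y = 18682
-94195/(-129132) + Y/x = -94195/(-129132) + 18682/145147 = -94195*(-1/129132) + 18682*(1/145147) = 94195/129132 + 18682/145147 = 16084565689/18743122404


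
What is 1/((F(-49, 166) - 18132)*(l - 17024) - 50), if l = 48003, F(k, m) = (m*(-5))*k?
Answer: 1/698204652 ≈ 1.4322e-9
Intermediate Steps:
F(k, m) = -5*k*m (F(k, m) = (-5*m)*k = -5*k*m)
1/((F(-49, 166) - 18132)*(l - 17024) - 50) = 1/((-5*(-49)*166 - 18132)*(48003 - 17024) - 50) = 1/((40670 - 18132)*30979 - 50) = 1/(22538*30979 - 50) = 1/(698204702 - 50) = 1/698204652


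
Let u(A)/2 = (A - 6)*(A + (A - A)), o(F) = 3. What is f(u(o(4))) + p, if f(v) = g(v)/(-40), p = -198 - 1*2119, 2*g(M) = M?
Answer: -92671/40 ≈ -2316.8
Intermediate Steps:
g(M) = M/2
u(A) = 2*A*(-6 + A) (u(A) = 2*((A - 6)*(A + (A - A))) = 2*((-6 + A)*(A + 0)) = 2*((-6 + A)*A) = 2*(A*(-6 + A)) = 2*A*(-6 + A))
p = -2317 (p = -198 - 2119 = -2317)
f(v) = -v/80 (f(v) = (v/2)/(-40) = (v/2)*(-1/40) = -v/80)
f(u(o(4))) + p = -3*(-6 + 3)/40 - 2317 = -3*(-3)/40 - 2317 = -1/80*(-18) - 2317 = 9/40 - 2317 = -92671/40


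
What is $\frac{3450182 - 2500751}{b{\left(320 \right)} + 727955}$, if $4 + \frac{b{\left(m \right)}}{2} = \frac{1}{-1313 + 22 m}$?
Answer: $\frac{5437391337}{4168952471} \approx 1.3043$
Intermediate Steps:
$b{\left(m \right)} = -8 + \frac{2}{-1313 + 22 m}$
$\frac{3450182 - 2500751}{b{\left(320 \right)} + 727955} = \frac{3450182 - 2500751}{\frac{2 \left(5253 - 28160\right)}{-1313 + 22 \cdot 320} + 727955} = \frac{949431}{\frac{2 \left(5253 - 28160\right)}{-1313 + 7040} + 727955} = \frac{949431}{2 \cdot \frac{1}{5727} \left(-22907\right) + 727955} = \frac{949431}{- \frac{45814}{5727} + 727955} = \frac{949431}{\frac{4168952471}{5727}} = 949431 \cdot \frac{5727}{4168952471} = \frac{5437391337}{4168952471}$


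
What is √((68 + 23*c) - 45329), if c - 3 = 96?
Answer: 6*I*√1194 ≈ 207.33*I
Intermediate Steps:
c = 99 (c = 3 + 96 = 99)
√((68 + 23*c) - 45329) = √((68 + 23*99) - 45329) = √((68 + 2277) - 45329) = √(2345 - 45329) = √(-42984) = 6*I*√1194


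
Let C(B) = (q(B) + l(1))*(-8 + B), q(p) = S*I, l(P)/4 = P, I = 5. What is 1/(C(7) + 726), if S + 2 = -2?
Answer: 1/742 ≈ 0.0013477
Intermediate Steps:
S = -4 (S = -2 - 2 = -4)
l(P) = 4*P
q(p) = -20 (q(p) = -4*5 = -20)
C(B) = 128 - 16*B (C(B) = (-20 + 4*1)*(-8 + B) = (-20 + 4)*(-8 + B) = -16*(-8 + B) = 128 - 16*B)
1/(C(7) + 726) = 1/((128 - 16*7) + 726) = 1/((128 - 112) + 726) = 1/(16 + 726) = 1/742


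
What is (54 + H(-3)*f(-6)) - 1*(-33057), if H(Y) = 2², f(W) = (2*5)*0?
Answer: 33111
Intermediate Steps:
f(W) = 0 (f(W) = 10*0 = 0)
H(Y) = 4
(54 + H(-3)*f(-6)) - 1*(-33057) = (54 + 4*0) - 1*(-33057) = (54 + 0) + 33057 = 54 + 33057 = 33111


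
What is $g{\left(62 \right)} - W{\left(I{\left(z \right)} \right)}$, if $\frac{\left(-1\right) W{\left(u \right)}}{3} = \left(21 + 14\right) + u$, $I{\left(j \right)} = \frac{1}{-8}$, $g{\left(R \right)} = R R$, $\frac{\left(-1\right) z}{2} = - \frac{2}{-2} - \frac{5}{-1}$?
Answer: $\frac{31589}{8} \approx 3948.6$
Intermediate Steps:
$z = -12$ ($z = - 2 \left(- \frac{2}{-2} - \frac{5}{-1}\right) = - 2 \left(\left(-2\right) \left(- \frac{1}{2}\right) - -5\right) = - 2 \left(1 + 5\right) = \left(-2\right) 6 = -12$)
$g{\left(R \right)} = R^{2}$
$I{\left(j \right)} = - \frac{1}{8}$
$W{\left(u \right)} = -105 - 3 u$ ($W{\left(u \right)} = - 3 \left(\left(21 + 14\right) + u\right) = - 3 \left(35 + u\right) = -105 - 3 u$)
$g{\left(62 \right)} - W{\left(I{\left(z \right)} \right)} = 62^{2} - \left(-105 - - \frac{3}{8}\right) = 3844 - \left(-105 + \frac{3}{8}\right) = 3844 - - \frac{837}{8} = 3844 + \frac{837}{8} = \frac{31589}{8}$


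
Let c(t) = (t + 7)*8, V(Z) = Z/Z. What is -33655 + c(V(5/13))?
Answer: -33591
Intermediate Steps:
V(Z) = 1
c(t) = 56 + 8*t (c(t) = (7 + t)*8 = 56 + 8*t)
-33655 + c(V(5/13)) = -33655 + (56 + 8*1) = -33655 + (56 + 8) = -33655 + 64 = -33591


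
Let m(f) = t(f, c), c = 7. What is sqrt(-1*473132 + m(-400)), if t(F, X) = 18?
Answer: I*sqrt(473114) ≈ 687.83*I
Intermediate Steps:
m(f) = 18
sqrt(-1*473132 + m(-400)) = sqrt(-1*473132 + 18) = sqrt(-473132 + 18) = sqrt(-473114) = I*sqrt(473114)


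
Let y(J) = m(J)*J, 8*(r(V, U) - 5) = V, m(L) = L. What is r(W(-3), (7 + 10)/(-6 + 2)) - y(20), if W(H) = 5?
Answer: -3155/8 ≈ -394.38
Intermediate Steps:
r(V, U) = 5 + V/8
y(J) = J**2 (y(J) = J*J = J**2)
r(W(-3), (7 + 10)/(-6 + 2)) - y(20) = (5 + (1/8)*5) - 1*20**2 = (5 + 5/8) - 1*400 = 45/8 - 400 = -3155/8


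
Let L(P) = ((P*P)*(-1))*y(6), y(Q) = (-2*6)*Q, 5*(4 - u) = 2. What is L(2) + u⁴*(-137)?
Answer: -14201712/625 ≈ -22723.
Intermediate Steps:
u = 18/5 (u = 4 - ⅕*2 = 4 - ⅖ = 18/5 ≈ 3.6000)
y(Q) = -12*Q
L(P) = 72*P² (L(P) = ((P*P)*(-1))*(-12*6) = (P²*(-1))*(-72) = -P²*(-72) = 72*P²)
L(2) + u⁴*(-137) = 72*2² + (18/5)⁴*(-137) = 72*4 + (104976/625)*(-137) = 288 - 14381712/625 = -14201712/625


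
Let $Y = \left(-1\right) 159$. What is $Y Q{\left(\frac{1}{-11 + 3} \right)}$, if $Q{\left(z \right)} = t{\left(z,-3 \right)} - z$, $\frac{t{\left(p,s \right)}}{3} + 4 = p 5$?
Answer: $\frac{8745}{4} \approx 2186.3$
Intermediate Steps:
$Y = -159$
$t{\left(p,s \right)} = -12 + 15 p$ ($t{\left(p,s \right)} = -12 + 3 p 5 = -12 + 3 \cdot 5 p = -12 + 15 p$)
$Q{\left(z \right)} = -12 + 14 z$ ($Q{\left(z \right)} = \left(-12 + 15 z\right) - z = -12 + 14 z$)
$Y Q{\left(\frac{1}{-11 + 3} \right)} = - 159 \left(-12 + \frac{14}{-11 + 3}\right) = - 159 \left(-12 + \frac{14}{-8}\right) = - 159 \left(-12 + 14 \left(- \frac{1}{8}\right)\right) = - 159 \left(-12 - \frac{7}{4}\right) = \left(-159\right) \left(- \frac{55}{4}\right) = \frac{8745}{4}$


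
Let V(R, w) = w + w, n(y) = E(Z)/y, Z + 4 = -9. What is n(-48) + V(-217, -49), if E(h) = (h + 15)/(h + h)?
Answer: -61151/624 ≈ -97.998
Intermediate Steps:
Z = -13 (Z = -4 - 9 = -13)
E(h) = (15 + h)/(2*h) (E(h) = (15 + h)/((2*h)) = (15 + h)*(1/(2*h)) = (15 + h)/(2*h))
n(y) = -1/(13*y) (n(y) = ((1/2)*(15 - 13)/(-13))/y = ((1/2)*(-1/13)*2)/y = -1/(13*y))
V(R, w) = 2*w
n(-48) + V(-217, -49) = -1/13/(-48) + 2*(-49) = -1/13*(-1/48) - 98 = 1/624 - 98 = -61151/624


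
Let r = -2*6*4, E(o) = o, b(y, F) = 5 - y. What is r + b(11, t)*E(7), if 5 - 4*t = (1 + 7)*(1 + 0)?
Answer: -90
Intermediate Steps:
t = -3/4 (t = 5/4 - (1 + 7)*(1 + 0)/4 = 5/4 - 2 = -3/4 ≈ -0.75000)
r = -48 (r = -12*4 = -48)
r + b(11, t)*E(7) = -48 + (5 - 1*11)*7 = -48 + (5 - 11)*7 = -48 - 6*7 = -48 - 42 = -90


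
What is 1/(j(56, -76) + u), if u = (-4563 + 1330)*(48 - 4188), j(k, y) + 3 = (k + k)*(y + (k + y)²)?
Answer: 1/13420905 ≈ 7.4511e-8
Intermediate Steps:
j(k, y) = -3 + 2*k*(y + (k + y)²) (j(k, y) = -3 + (k + k)*(y + (k + y)²) = -3 + (2*k)*(y + (k + y)²) = -3 + 2*k*(y + (k + y)²))
u = 13384620 (u = -3233*(-4140) = 13384620)
1/(j(56, -76) + u) = 1/((-3 + 2*56*(-76) + 2*56*(56 - 76)²) + 13384620) = 1/((-3 - 8512 + 2*56*(-20)²) + 13384620) = 1/((-3 - 8512 + 2*56*400) + 13384620) = 1/((-3 - 8512 + 44800) + 13384620) = 1/(36285 + 13384620) = 1/13420905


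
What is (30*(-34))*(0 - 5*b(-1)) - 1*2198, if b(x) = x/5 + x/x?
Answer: 1882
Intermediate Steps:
b(x) = 1 + x/5 (b(x) = x*(⅕) + 1 = x/5 + 1 = 1 + x/5)
(30*(-34))*(0 - 5*b(-1)) - 1*2198 = (30*(-34))*(0 - 5*(1 + (⅕)*(-1))) - 1*2198 = -1020*(0 - 5*(1 - ⅕)) - 2198 = -1020*(0 - 5*⅘) - 2198 = -1020*(0 - 4) - 2198 = -1020*(-4) - 2198 = 4080 - 2198 = 1882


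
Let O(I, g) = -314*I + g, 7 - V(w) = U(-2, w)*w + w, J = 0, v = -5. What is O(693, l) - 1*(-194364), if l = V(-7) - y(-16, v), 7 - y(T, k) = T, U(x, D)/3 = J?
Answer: -23247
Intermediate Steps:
U(x, D) = 0 (U(x, D) = 3*0 = 0)
y(T, k) = 7 - T
V(w) = 7 - w (V(w) = 7 - (0*w + w) = 7 - (0 + w) = 7 - w)
l = -9 (l = (7 - 1*(-7)) - (7 - 1*(-16)) = (7 + 7) - (7 + 16) = 14 - 1*23 = 14 - 23 = -9)
O(I, g) = g - 314*I
O(693, l) - 1*(-194364) = (-9 - 314*693) - 1*(-194364) = (-9 - 217602) + 194364 = -217611 + 194364 = -23247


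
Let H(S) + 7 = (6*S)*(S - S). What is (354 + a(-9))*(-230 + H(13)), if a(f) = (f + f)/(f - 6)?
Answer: -420912/5 ≈ -84182.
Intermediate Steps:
H(S) = -7 (H(S) = -7 + (6*S)*(S - S) = -7 + (6*S)*0 = -7 + 0 = -7)
a(f) = 2*f/(-6 + f) (a(f) = (2*f)/(-6 + f) = 2*f/(-6 + f))
(354 + a(-9))*(-230 + H(13)) = (354 + 2*(-9)/(-6 - 9))*(-230 - 7) = (354 + 2*(-9)/(-15))*(-237) = (354 + 2*(-9)*(-1/15))*(-237) = (354 + 6/5)*(-237) = (1776/5)*(-237) = -420912/5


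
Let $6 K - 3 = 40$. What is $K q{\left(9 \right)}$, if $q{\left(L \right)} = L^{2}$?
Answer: $\frac{1161}{2} \approx 580.5$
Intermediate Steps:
$K = \frac{43}{6}$ ($K = \frac{1}{2} + \frac{1}{6} \cdot 40 = \frac{1}{2} + \frac{20}{3} = \frac{43}{6} \approx 7.1667$)
$K q{\left(9 \right)} = \frac{43 \cdot 9^{2}}{6} = \frac{43}{6} \cdot 81 = \frac{1161}{2}$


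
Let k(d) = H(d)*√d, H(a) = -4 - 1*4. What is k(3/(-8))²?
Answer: -24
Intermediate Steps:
H(a) = -8 (H(a) = -4 - 4 = -8)
k(d) = -8*√d
k(3/(-8))² = (-8*√3*(I*√2/4))² = (-8*I*√6/4)² = (-2*I*√6)² = -24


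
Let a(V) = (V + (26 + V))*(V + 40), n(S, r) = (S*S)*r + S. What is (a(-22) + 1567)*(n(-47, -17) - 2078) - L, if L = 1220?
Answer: -49320974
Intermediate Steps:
n(S, r) = S + r*S² (n(S, r) = S²*r + S = r*S² + S = S + r*S²)
a(V) = (26 + 2*V)*(40 + V)
(a(-22) + 1567)*(n(-47, -17) - 2078) - L = ((1040 + 2*(-22)² + 106*(-22)) + 1567)*(-47*(1 - 47*(-17)) - 2078) - 1*1220 = ((1040 + 2*484 - 2332) + 1567)*(-47*(1 + 799) - 2078) - 1220 = ((1040 + 968 - 2332) + 1567)*(-47*800 - 2078) - 1220 = (-324 + 1567)*(-37600 - 2078) - 1220 = 1243*(-39678) - 1220 = -49319754 - 1220 = -49320974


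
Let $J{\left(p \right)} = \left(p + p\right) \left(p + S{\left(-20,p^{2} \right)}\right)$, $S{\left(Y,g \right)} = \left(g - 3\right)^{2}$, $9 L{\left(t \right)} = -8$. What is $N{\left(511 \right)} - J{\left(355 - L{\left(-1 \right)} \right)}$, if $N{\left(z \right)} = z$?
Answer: $- \frac{674208346918686019}{59049} \approx -1.1418 \cdot 10^{13}$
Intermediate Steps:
$L{\left(t \right)} = - \frac{8}{9}$ ($L{\left(t \right)} = \frac{1}{9} \left(-8\right) = - \frac{8}{9}$)
$S{\left(Y,g \right)} = \left(-3 + g\right)^{2}$
$J{\left(p \right)} = 2 p \left(p + \left(-3 + p^{2}\right)^{2}\right)$ ($J{\left(p \right)} = \left(p + p\right) \left(p + \left(-3 + p^{2}\right)^{2}\right) = 2 p \left(p + \left(-3 + p^{2}\right)^{2}\right)$)
$N{\left(511 \right)} - J{\left(355 - L{\left(-1 \right)} \right)} = 511 - 2 \left(355 - - \frac{8}{9}\right) \left(\left(355 - - \frac{8}{9}\right) + \left(-3 + \left(355 - - \frac{8}{9}\right)^{2}\right)^{2}\right) = 511 - 2 \left(355 + \frac{8}{9}\right) \left(\left(355 + \frac{8}{9}\right) + \left(-3 + \left(355 + \frac{8}{9}\right)^{2}\right)^{2}\right) = 511 - 2 \cdot \frac{3203}{9} \left(\frac{3203}{9} + \left(-3 + \left(\frac{3203}{9}\right)^{2}\right)^{2}\right) = 511 - 2 \cdot \frac{3203}{9} \left(\frac{3203}{9} + \left(-3 + \frac{10259209}{81}\right)^{2}\right) = 511 - 2 \cdot \frac{3203}{9} \left(\frac{3203}{9} + \left(\frac{10258966}{81}\right)^{2}\right) = 511 - 2 \cdot \frac{3203}{9} \left(\frac{3203}{9} + \frac{105246383389156}{6561}\right) = 511 - 2 \cdot \frac{3203}{9} \cdot \frac{105246385724143}{6561} = 511 - \frac{674208346948860058}{59049} = - \frac{674208346918686019}{59049}$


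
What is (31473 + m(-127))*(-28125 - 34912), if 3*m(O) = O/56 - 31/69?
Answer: -22997443078129/11592 ≈ -1.9839e+9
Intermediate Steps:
m(O) = -31/207 + O/168 (m(O) = (O/56 - 31/69)/3 = (-31/69 + O/56)/3 = -31/207 + O/168)
(31473 + m(-127))*(-28125 - 34912) = (31473 + (-31/207 + (1/168)*(-127)))*(-28125 - 34912) = (31473 + (-31/207 - 127/168))*(-63037) = (31473 - 10499/11592)*(-63037) = (364824517/11592)*(-63037) = -22997443078129/11592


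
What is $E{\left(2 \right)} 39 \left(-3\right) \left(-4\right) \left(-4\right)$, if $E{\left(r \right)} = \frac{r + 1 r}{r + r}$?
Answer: $-1872$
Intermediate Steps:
$E{\left(r \right)} = 1$ ($E{\left(r \right)} = \frac{r + r}{2 r} = 2 r \frac{1}{2 r} = 1$)
$E{\left(2 \right)} 39 \left(-3\right) \left(-4\right) \left(-4\right) = 1 \cdot 39 \left(-3\right) \left(-4\right) \left(-4\right) = 39 \cdot 12 \left(-4\right) = 39 \left(-48\right) = -1872$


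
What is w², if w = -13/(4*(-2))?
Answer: 169/64 ≈ 2.6406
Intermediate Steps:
w = 13/8 (w = -13/(-8) = -13*(-⅛) = 13/8 ≈ 1.6250)
w² = (13/8)² = 169/64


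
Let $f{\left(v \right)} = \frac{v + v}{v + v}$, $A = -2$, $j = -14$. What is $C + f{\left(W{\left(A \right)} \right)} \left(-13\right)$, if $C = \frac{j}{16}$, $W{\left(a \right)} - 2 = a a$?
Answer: $- \frac{111}{8} \approx -13.875$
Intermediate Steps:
$W{\left(a \right)} = 2 + a^{2}$ ($W{\left(a \right)} = 2 + a a = 2 + a^{2}$)
$f{\left(v \right)} = 1$ ($f{\left(v \right)} = \frac{2 v}{2 v} = 2 v \frac{1}{2 v} = 1$)
$C = - \frac{7}{8}$ ($C = - \frac{14}{16} = \left(-14\right) \frac{1}{16} = - \frac{7}{8} \approx -0.875$)
$C + f{\left(W{\left(A \right)} \right)} \left(-13\right) = - \frac{7}{8} + 1 \left(-13\right) = - \frac{7}{8} - 13 = - \frac{111}{8}$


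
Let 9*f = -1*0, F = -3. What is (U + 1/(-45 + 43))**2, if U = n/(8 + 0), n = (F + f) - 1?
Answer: 1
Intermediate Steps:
f = 0 (f = (-1*0)/9 = (1/9)*0 = 0)
n = -4 (n = (-3 + 0) - 1 = -3 - 1 = -4)
U = -1/2 (U = -4/(8 + 0) = -4/8 = (1/8)*(-4) = -1/2 ≈ -0.50000)
(U + 1/(-45 + 43))**2 = (-1/2 + 1/(-45 + 43))**2 = (-1/2 + 1/(-2))**2 = (-1/2 - 1/2)**2 = (-1)**2 = 1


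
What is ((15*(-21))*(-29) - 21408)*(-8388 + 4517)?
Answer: 47508783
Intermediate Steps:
((15*(-21))*(-29) - 21408)*(-8388 + 4517) = (-315*(-29) - 21408)*(-3871) = (9135 - 21408)*(-3871) = -12273*(-3871) = 47508783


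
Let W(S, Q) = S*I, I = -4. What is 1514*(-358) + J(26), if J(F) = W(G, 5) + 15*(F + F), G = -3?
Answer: -541220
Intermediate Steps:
W(S, Q) = -4*S (W(S, Q) = S*(-4) = -4*S)
J(F) = 12 + 30*F (J(F) = -4*(-3) + 15*(F + F) = 12 + 15*(2*F) = 12 + 30*F)
1514*(-358) + J(26) = 1514*(-358) + (12 + 30*26) = -542012 + (12 + 780) = -542012 + 792 = -541220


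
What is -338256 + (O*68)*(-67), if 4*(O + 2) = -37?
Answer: -287001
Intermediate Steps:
O = -45/4 (O = -2 + (¼)*(-37) = -2 - 37/4 = -45/4 ≈ -11.250)
-338256 + (O*68)*(-67) = -338256 - 45/4*68*(-67) = -338256 - 765*(-67) = -338256 + 51255 = -287001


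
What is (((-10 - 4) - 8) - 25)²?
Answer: 2209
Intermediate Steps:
(((-10 - 4) - 8) - 25)² = ((-14 - 8) - 25)² = (-22 - 25)² = (-47)² = 2209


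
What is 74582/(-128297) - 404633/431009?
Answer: -84058713239/55297161673 ≈ -1.5201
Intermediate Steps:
74582/(-128297) - 404633/431009 = 74582*(-1/128297) - 404633*1/431009 = -74582/128297 - 404633/431009 = -84058713239/55297161673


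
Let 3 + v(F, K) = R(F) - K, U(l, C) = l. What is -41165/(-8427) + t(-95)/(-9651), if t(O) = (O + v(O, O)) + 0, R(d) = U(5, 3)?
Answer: 44140729/9036553 ≈ 4.8847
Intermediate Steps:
R(d) = 5
v(F, K) = 2 - K (v(F, K) = -3 + (5 - K) = 2 - K)
t(O) = 2 (t(O) = (O + (2 - O)) + 0 = 2 + 0 = 2)
-41165/(-8427) + t(-95)/(-9651) = -41165/(-8427) + 2/(-9651) = -41165*(-1/8427) + 2*(-1/9651) = 41165/8427 - 2/9651 = 44140729/9036553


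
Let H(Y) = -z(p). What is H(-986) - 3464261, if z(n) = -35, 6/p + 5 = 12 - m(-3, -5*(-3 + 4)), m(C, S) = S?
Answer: -3464226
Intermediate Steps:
p = ½ (p = 6/(-5 + (12 - (-5)*(-3 + 4))) = 6/(-5 + (12 - (-5))) = 6/(-5 + (12 - 1*(-5))) = 6/(-5 + (12 + 5)) = 6/(-5 + 17) = 6/12 = 6*(1/12) = ½ ≈ 0.50000)
H(Y) = 35 (H(Y) = -1*(-35) = 35)
H(-986) - 3464261 = 35 - 3464261 = -3464226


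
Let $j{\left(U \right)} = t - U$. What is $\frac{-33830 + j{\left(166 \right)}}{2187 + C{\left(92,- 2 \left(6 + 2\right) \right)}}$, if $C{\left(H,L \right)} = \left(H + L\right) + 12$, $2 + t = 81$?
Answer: $- \frac{2609}{175} \approx -14.909$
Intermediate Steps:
$t = 79$ ($t = -2 + 81 = 79$)
$j{\left(U \right)} = 79 - U$
$C{\left(H,L \right)} = 12 + H + L$
$\frac{-33830 + j{\left(166 \right)}}{2187 + C{\left(92,- 2 \left(6 + 2\right) \right)}} = \frac{-33830 + \left(79 - 166\right)}{2187 + \left(12 + 92 - 2 \left(6 + 2\right)\right)} = \frac{-33830 + \left(79 - 166\right)}{2187 + \left(12 + 92 - 16\right)} = \frac{-33830 - 87}{2187 + \left(12 + 92 - 16\right)} = - \frac{33917}{2187 + 88} = - \frac{33917}{2275} = \left(-33917\right) \frac{1}{2275} = - \frac{2609}{175}$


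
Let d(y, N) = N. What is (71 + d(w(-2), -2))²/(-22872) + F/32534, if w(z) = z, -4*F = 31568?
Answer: -55900033/124019608 ≈ -0.45074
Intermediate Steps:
F = -7892 (F = -¼*31568 = -7892)
(71 + d(w(-2), -2))²/(-22872) + F/32534 = (71 - 2)²/(-22872) - 7892/32534 = 69²*(-1/22872) - 7892*1/32534 = 4761*(-1/22872) - 3946/16267 = -1587/7624 - 3946/16267 = -55900033/124019608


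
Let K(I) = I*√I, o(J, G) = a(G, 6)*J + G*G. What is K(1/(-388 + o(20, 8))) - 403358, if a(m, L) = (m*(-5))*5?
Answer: -403358 - I*√1081/9348488 ≈ -4.0336e+5 - 3.517e-6*I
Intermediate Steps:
a(m, L) = -25*m (a(m, L) = -5*m*5 = -25*m)
o(J, G) = G² - 25*G*J (o(J, G) = (-25*G)*J + G*G = -25*G*J + G² = G² - 25*G*J)
K(I) = I^(3/2)
K(1/(-388 + o(20, 8))) - 403358 = (1/(-388 + 8*(8 - 25*20)))^(3/2) - 403358 = (1/(-388 + 8*(8 - 500)))^(3/2) - 403358 = (1/(-388 + 8*(-492)))^(3/2) - 403358 = (1/(-388 - 3936))^(3/2) - 403358 = (1/(-4324))^(3/2) - 403358 = (-1/4324)^(3/2) - 403358 = -I*√1081/9348488 - 403358 = -403358 - I*√1081/9348488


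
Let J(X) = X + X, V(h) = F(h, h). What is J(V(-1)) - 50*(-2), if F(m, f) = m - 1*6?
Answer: 86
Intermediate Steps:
F(m, f) = -6 + m (F(m, f) = m - 6 = -6 + m)
V(h) = -6 + h
J(X) = 2*X
J(V(-1)) - 50*(-2) = 2*(-6 - 1) - 50*(-2) = 2*(-7) + 100 = -14 + 100 = 86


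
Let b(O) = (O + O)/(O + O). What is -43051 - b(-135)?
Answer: -43052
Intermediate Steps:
b(O) = 1 (b(O) = (2*O)/((2*O)) = (2*O)*(1/(2*O)) = 1)
-43051 - b(-135) = -43051 - 1*1 = -43051 - 1 = -43052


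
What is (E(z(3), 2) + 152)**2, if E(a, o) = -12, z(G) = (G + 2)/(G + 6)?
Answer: 19600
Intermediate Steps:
z(G) = (2 + G)/(6 + G)
(E(z(3), 2) + 152)**2 = (-12 + 152)**2 = 140**2 = 19600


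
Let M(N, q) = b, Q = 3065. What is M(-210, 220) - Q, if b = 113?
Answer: -2952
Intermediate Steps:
M(N, q) = 113
M(-210, 220) - Q = 113 - 1*3065 = 113 - 3065 = -2952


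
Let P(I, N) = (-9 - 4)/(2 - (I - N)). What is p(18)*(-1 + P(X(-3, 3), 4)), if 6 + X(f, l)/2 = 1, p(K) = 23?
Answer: -667/16 ≈ -41.688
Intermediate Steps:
X(f, l) = -10 (X(f, l) = -12 + 2*1 = -12 + 2 = -10)
P(I, N) = -13/(2 + N - I) (P(I, N) = -13/(2 + (N - I)) = -13/(2 + N - I))
p(18)*(-1 + P(X(-3, 3), 4)) = 23*(-1 + 13/(-2 - 10 - 1*4)) = 23*(-1 + 13/(-2 - 10 - 4)) = 23*(-1 + 13/(-16)) = 23*(-1 + 13*(-1/16)) = 23*(-1 - 13/16) = 23*(-29/16) = -667/16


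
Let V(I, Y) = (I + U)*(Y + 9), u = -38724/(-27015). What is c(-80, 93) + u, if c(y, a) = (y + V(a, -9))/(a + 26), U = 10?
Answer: 815652/1071595 ≈ 0.76116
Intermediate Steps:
u = 12908/9005 (u = -38724*(-1/27015) = 12908/9005 ≈ 1.4334)
V(I, Y) = (9 + Y)*(10 + I) (V(I, Y) = (I + 10)*(Y + 9) = (10 + I)*(9 + Y) = (9 + Y)*(10 + I))
c(y, a) = y/(26 + a) (c(y, a) = (y + (90 + 9*a + 10*(-9) + a*(-9)))/(a + 26) = (y + (90 + 9*a - 90 - 9*a))/(26 + a) = (y + 0)/(26 + a) = y/(26 + a))
c(-80, 93) + u = -80/(26 + 93) + 12908/9005 = -80/119 + 12908/9005 = 815652/1071595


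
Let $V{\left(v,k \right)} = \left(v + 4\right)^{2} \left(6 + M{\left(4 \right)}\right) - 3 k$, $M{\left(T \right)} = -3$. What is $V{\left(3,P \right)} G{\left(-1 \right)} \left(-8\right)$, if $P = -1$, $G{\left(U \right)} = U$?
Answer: $1200$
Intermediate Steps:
$V{\left(v,k \right)} = - 3 k + 3 \left(4 + v\right)^{2}$ ($V{\left(v,k \right)} = \left(v + 4\right)^{2} \left(6 - 3\right) - 3 k = \left(4 + v\right)^{2} \cdot 3 - 3 k = 3 \left(4 + v\right)^{2} - 3 k = - 3 k + 3 \left(4 + v\right)^{2}$)
$V{\left(3,P \right)} G{\left(-1 \right)} \left(-8\right) = \left(\left(-3\right) \left(-1\right) + 3 \left(4 + 3\right)^{2}\right) \left(-1\right) \left(-8\right) = \left(3 + 3 \cdot 7^{2}\right) \left(-1\right) \left(-8\right) = \left(3 + 3 \cdot 49\right) \left(-1\right) \left(-8\right) = \left(3 + 147\right) \left(-1\right) \left(-8\right) = 150 \left(-1\right) \left(-8\right) = \left(-150\right) \left(-8\right) = 1200$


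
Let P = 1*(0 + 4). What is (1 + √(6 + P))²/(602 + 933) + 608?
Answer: 933291/1535 + 2*√10/1535 ≈ 608.01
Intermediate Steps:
P = 4 (P = 1*4 = 4)
(1 + √(6 + P))²/(602 + 933) + 608 = (1 + √(6 + 4))²/(602 + 933) + 608 = (1 + √10)²/1535 + 608 = 608 + (1 + √10)²/1535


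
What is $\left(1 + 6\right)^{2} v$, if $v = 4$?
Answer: $196$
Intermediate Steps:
$\left(1 + 6\right)^{2} v = \left(1 + 6\right)^{2} \cdot 4 = 7^{2} \cdot 4 = 49 \cdot 4 = 196$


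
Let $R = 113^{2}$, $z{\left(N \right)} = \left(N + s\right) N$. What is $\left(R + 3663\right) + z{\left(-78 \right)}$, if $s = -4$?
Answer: $22828$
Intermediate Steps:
$z{\left(N \right)} = N \left(-4 + N\right)$ ($z{\left(N \right)} = \left(N - 4\right) N = \left(-4 + N\right) N = N \left(-4 + N\right)$)
$R = 12769$
$\left(R + 3663\right) + z{\left(-78 \right)} = \left(12769 + 3663\right) - 78 \left(-4 - 78\right) = 16432 - -6396 = 16432 + 6396 = 22828$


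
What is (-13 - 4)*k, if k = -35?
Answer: 595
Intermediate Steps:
(-13 - 4)*k = (-13 - 4)*(-35) = -17*(-35) = 595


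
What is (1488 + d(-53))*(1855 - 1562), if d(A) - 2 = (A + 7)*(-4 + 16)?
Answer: 274834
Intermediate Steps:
d(A) = 86 + 12*A (d(A) = 2 + (A + 7)*(-4 + 16) = 2 + (7 + A)*12 = 2 + (84 + 12*A) = 86 + 12*A)
(1488 + d(-53))*(1855 - 1562) = (1488 + (86 + 12*(-53)))*(1855 - 1562) = (1488 + (86 - 636))*293 = (1488 - 550)*293 = 938*293 = 274834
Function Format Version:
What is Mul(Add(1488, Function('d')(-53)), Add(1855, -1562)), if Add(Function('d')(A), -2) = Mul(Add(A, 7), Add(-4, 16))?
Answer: 274834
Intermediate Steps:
Function('d')(A) = Add(86, Mul(12, A)) (Function('d')(A) = Add(2, Mul(Add(A, 7), Add(-4, 16))) = Add(2, Mul(Add(7, A), 12)) = Add(2, Add(84, Mul(12, A))) = Add(86, Mul(12, A)))
Mul(Add(1488, Function('d')(-53)), Add(1855, -1562)) = Mul(Add(1488, Add(86, Mul(12, -53))), Add(1855, -1562)) = Mul(Add(1488, Add(86, -636)), 293) = Mul(Add(1488, -550), 293) = Mul(938, 293) = 274834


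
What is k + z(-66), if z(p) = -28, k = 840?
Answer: 812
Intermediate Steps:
k + z(-66) = 840 - 28 = 812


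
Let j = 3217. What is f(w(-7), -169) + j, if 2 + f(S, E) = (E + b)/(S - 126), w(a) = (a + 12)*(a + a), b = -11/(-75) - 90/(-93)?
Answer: 14953733/4650 ≈ 3215.9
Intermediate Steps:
b = 2591/2325 (b = -11*(-1/75) - 90*(-1/93) = 11/75 + 30/31 = 2591/2325 ≈ 1.1144)
w(a) = 2*a*(12 + a) (w(a) = (12 + a)*(2*a) = 2*a*(12 + a))
f(S, E) = -2 + (2591/2325 + E)/(-126 + S) (f(S, E) = -2 + (E + 2591/2325)/(S - 126) = -2 + (2591/2325 + E)/(-126 + S))
f(w(-7), -169) + j = (588491/2325 - 169 - 4*(-7)*(12 - 7))/(-126 + 2*(-7)*(12 - 7)) + 3217 = (588491/2325 - 169 - 4*(-7)*5)/(-126 + 2*(-7)*5) + 3217 = (588491/2325 - 169 - 2*(-70))/(-126 - 70) + 3217 = (588491/2325 - 169 + 140)/(-196) + 3217 = -1/196*521066/2325 + 3217 = -5317/4650 + 3217 = 14953733/4650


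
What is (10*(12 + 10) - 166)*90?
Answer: 4860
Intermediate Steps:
(10*(12 + 10) - 166)*90 = (10*22 - 166)*90 = (220 - 166)*90 = 54*90 = 4860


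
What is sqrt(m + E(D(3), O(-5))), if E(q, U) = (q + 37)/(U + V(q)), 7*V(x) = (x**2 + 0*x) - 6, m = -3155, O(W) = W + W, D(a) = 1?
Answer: I*sqrt(710673)/15 ≈ 56.201*I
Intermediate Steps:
O(W) = 2*W
V(x) = -6/7 + x**2/7 (V(x) = ((x**2 + 0*x) - 6)/7 = ((x**2 + 0) - 6)/7 = (x**2 - 6)/7 = (-6 + x**2)/7 = -6/7 + x**2/7)
E(q, U) = (37 + q)/(-6/7 + U + q**2/7) (E(q, U) = (q + 37)/(U + (-6/7 + q**2/7)) = (37 + q)/(-6/7 + U + q**2/7))
sqrt(m + E(D(3), O(-5))) = sqrt(-3155 + 7*(37 + 1)/(-6 + 1**2 + 7*(2*(-5)))) = sqrt(-3155 + 7*38/(-6 + 1 + 7*(-10))) = sqrt(-3155 + 7*38/(-6 + 1 - 70)) = sqrt(-3155 + 7*38/(-75)) = sqrt(-3155 + 7*(-1/75)*38) = sqrt(-3155 - 266/75) = sqrt(-236891/75) = I*sqrt(710673)/15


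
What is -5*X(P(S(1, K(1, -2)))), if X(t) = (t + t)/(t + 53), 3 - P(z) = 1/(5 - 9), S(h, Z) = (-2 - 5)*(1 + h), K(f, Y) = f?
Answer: -26/45 ≈ -0.57778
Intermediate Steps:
S(h, Z) = -7 - 7*h (S(h, Z) = -7*(1 + h) = -7 - 7*h)
P(z) = 13/4 (P(z) = 3 - 1/(5 - 9) = 3 - 1/(-4) = 3 - 1*(-1/4) = 3 + 1/4 = 13/4)
X(t) = 2*t/(53 + t) (X(t) = (2*t)/(53 + t) = 2*t/(53 + t))
-5*X(P(S(1, K(1, -2)))) = -10*13/(4*(53 + 13/4)) = -10*13/(4*225/4) = -10*13*4/(4*225) = -5*26/225 = -26/45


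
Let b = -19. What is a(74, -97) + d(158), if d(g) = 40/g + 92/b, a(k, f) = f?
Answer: -152485/1501 ≈ -101.59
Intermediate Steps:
d(g) = -92/19 + 40/g (d(g) = 40/g + 92/(-19) = 40/g + 92*(-1/19) = 40/g - 92/19 = -92/19 + 40/g)
a(74, -97) + d(158) = -97 + (-92/19 + 40/158) = -97 + (-92/19 + 40*(1/158)) = -97 + (-92/19 + 20/79) = -97 - 6888/1501 = -152485/1501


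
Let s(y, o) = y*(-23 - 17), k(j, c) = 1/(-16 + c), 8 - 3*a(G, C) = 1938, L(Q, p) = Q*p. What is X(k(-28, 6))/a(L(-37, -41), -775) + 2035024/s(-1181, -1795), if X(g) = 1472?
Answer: 46487306/1139665 ≈ 40.790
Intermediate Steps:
a(G, C) = -1930/3 (a(G, C) = 8/3 - ⅓*1938 = 8/3 - 646 = -1930/3)
s(y, o) = -40*y (s(y, o) = y*(-40) = -40*y)
X(k(-28, 6))/a(L(-37, -41), -775) + 2035024/s(-1181, -1795) = 1472/(-1930/3) + 2035024/((-40*(-1181))) = 1472*(-3/1930) + 2035024/47240 = -2208/965 + 2035024*(1/47240) = -2208/965 + 254378/5905 = 46487306/1139665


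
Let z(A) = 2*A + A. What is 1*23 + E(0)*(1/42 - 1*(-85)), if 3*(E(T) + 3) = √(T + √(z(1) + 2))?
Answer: -3249/14 + 3571*5^(¼)/126 ≈ -189.69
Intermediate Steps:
z(A) = 3*A
E(T) = -3 + √(T + √5)/3 (E(T) = -3 + √(T + √(3*1 + 2))/3 = -3 + √(T + √(3 + 2))/3 = -3 + √(T + √5)/3)
1*23 + E(0)*(1/42 - 1*(-85)) = 1*23 + (-3 + √(0 + √5)/3)*(1/42 - 1*(-85)) = 23 + (-3 + √(√5)/3)*(1/42 + 85) = 23 + (-3 + 5^(¼)/3)*(3571/42) = 23 + (-3571/14 + 3571*5^(¼)/126) = -3249/14 + 3571*5^(¼)/126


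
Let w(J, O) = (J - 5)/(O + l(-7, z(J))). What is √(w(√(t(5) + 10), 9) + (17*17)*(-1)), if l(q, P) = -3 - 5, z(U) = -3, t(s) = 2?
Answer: √(-294 + 2*√3) ≈ 17.045*I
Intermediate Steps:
l(q, P) = -8
w(J, O) = (-5 + J)/(-8 + O) (w(J, O) = (J - 5)/(O - 8) = (-5 + J)/(-8 + O))
√(w(√(t(5) + 10), 9) + (17*17)*(-1)) = √((-5 + √(2 + 10))/(-8 + 9) + (17*17)*(-1)) = √((-5 + √12)/1 + 289*(-1)) = √(1*(-5 + 2*√3) - 289) = √((-5 + 2*√3) - 289) = √(-294 + 2*√3)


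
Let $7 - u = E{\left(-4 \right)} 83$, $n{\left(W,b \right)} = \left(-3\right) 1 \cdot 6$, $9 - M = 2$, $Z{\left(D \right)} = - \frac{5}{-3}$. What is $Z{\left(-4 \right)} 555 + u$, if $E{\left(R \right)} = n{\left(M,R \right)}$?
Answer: $2426$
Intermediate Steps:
$Z{\left(D \right)} = \frac{5}{3}$ ($Z{\left(D \right)} = \left(-5\right) \left(- \frac{1}{3}\right) = \frac{5}{3}$)
$M = 7$ ($M = 9 - 2 = 7$)
$n{\left(W,b \right)} = -18$ ($n{\left(W,b \right)} = \left(-3\right) 6 = -18$)
$E{\left(R \right)} = -18$
$u = 1501$ ($u = 7 - \left(-18\right) 83 = 7 - -1494 = 7 + 1494 = 1501$)
$Z{\left(-4 \right)} 555 + u = \frac{5}{3} \cdot 555 + 1501 = 925 + 1501 = 2426$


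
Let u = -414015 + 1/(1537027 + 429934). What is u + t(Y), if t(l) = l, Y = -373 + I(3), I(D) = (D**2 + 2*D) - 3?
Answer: -815061431335/1966961 ≈ -4.1438e+5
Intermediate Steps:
I(D) = -3 + D**2 + 2*D
Y = -361 (Y = -373 + (-3 + 3**2 + 2*3) = -373 + (-3 + 9 + 6) = -373 + 12 = -361)
u = -814351358414/1966961 (u = -414015 + 1/1966961 = -814351358414/1966961 ≈ -4.1402e+5)
u + t(Y) = -814351358414/1966961 - 361 = -815061431335/1966961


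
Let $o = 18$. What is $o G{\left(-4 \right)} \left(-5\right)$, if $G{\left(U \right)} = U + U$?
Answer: $720$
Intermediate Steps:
$G{\left(U \right)} = 2 U$
$o G{\left(-4 \right)} \left(-5\right) = 18 \cdot 2 \left(-4\right) \left(-5\right) = 18 \left(-8\right) \left(-5\right) = \left(-144\right) \left(-5\right) = 720$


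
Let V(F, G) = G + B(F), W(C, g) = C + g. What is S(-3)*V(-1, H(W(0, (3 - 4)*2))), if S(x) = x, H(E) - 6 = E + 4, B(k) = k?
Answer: -21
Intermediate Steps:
H(E) = 10 + E (H(E) = 6 + (E + 4) = 6 + (4 + E) = 10 + E)
V(F, G) = F + G (V(F, G) = G + F = F + G)
S(-3)*V(-1, H(W(0, (3 - 4)*2))) = -3*(-1 + (10 + (0 + (3 - 4)*2))) = -3*(-1 + (10 + (0 - 1*2))) = -3*(-1 + (10 + (0 - 2))) = -3*(-1 + (10 - 2)) = -3*(-1 + 8) = -3*7 = -21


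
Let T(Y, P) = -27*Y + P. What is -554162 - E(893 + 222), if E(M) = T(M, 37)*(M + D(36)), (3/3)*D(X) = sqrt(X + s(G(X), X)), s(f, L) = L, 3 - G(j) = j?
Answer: 32971658 + 180408*sqrt(2) ≈ 3.3227e+7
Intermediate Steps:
G(j) = 3 - j
T(Y, P) = P - 27*Y
D(X) = sqrt(2)*sqrt(X) (D(X) = sqrt(X + X) = sqrt(2*X) = sqrt(2)*sqrt(X))
E(M) = (37 - 27*M)*(M + 6*sqrt(2)) (E(M) = (37 - 27*M)*(M + sqrt(2)*sqrt(36)) = (37 - 27*M)*(M + sqrt(2)*6) = (37 - 27*M)*(M + 6*sqrt(2)))
-554162 - E(893 + 222) = -554162 - (-1)*(-37 + 27*(893 + 222))*((893 + 222) + 6*sqrt(2)) = -554162 - (-1)*(-37 + 27*1115)*(1115 + 6*sqrt(2)) = -554162 - (-1)*(-37 + 30105)*(1115 + 6*sqrt(2)) = -554162 - (-1)*30068*(1115 + 6*sqrt(2)) = -554162 - (-33525820 - 180408*sqrt(2)) = -554162 + (33525820 + 180408*sqrt(2)) = 32971658 + 180408*sqrt(2)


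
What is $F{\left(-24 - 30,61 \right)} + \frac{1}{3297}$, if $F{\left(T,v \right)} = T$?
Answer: $- \frac{178037}{3297} \approx -54.0$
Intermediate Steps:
$F{\left(-24 - 30,61 \right)} + \frac{1}{3297} = \left(-24 - 30\right) + \frac{1}{3297} = -54 + \frac{1}{3297} = - \frac{178037}{3297}$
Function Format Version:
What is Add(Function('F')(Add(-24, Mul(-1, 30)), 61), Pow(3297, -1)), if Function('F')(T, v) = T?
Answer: Rational(-178037, 3297) ≈ -54.000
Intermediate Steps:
Add(Function('F')(Add(-24, Mul(-1, 30)), 61), Pow(3297, -1)) = Add(Add(-24, Mul(-1, 30)), Pow(3297, -1)) = Add(Add(-24, -30), Rational(1, 3297)) = Add(-54, Rational(1, 3297)) = Rational(-178037, 3297)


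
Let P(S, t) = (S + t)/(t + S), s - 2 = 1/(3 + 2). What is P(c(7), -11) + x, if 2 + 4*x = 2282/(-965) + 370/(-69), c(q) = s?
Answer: -190669/133170 ≈ -1.4318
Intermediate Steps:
s = 11/5 (s = 2 + 1/(3 + 2) = 2 + 1/5 = 11/5 ≈ 2.2000)
c(q) = 11/5
P(S, t) = 1 (P(S, t) = (S + t)/(S + t) = 1)
x = -323839/133170 (x = -1/2 + (2282/(-965) + 370/(-69))/4 = -1/2 + (2282*(-1/965) + 370*(-1/69))/4 = -1/2 + (-2282/965 - 370/69)/4 = -1/2 + (1/4)*(-514508/66585) = -1/2 - 128627/66585 = -323839/133170 ≈ -2.4318)
P(c(7), -11) + x = 1 - 323839/133170 = -190669/133170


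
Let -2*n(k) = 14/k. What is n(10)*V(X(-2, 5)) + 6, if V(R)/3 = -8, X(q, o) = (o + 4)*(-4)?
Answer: 114/5 ≈ 22.800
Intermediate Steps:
X(q, o) = -16 - 4*o (X(q, o) = (4 + o)*(-4) = -16 - 4*o)
V(R) = -24 (V(R) = 3*(-8) = -24)
n(k) = -7/k
n(10)*V(X(-2, 5)) + 6 = -7/10*(-24) + 6 = 84/5 + 6 = 114/5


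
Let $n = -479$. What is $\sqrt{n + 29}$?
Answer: $15 i \sqrt{2} \approx 21.213 i$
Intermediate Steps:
$\sqrt{n + 29} = \sqrt{-479 + 29} = \sqrt{-450} = 15 i \sqrt{2}$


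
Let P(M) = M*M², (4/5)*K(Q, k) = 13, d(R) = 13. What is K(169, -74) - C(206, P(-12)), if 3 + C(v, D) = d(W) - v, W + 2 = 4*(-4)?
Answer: 849/4 ≈ 212.25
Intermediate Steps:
W = -18 (W = -2 + 4*(-4) = -2 - 16 = -18)
K(Q, k) = 65/4 (K(Q, k) = (5/4)*13 = 65/4)
P(M) = M³
C(v, D) = 10 - v (C(v, D) = -3 + (13 - v) = 10 - v)
K(169, -74) - C(206, P(-12)) = 65/4 - (10 - 1*206) = 65/4 - (10 - 206) = 65/4 - 1*(-196) = 65/4 + 196 = 849/4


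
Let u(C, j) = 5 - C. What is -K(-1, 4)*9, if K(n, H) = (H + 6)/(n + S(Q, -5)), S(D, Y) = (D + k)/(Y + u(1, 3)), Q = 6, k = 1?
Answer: 45/4 ≈ 11.250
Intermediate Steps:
S(D, Y) = (1 + D)/(4 + Y) (S(D, Y) = (D + 1)/(Y + (5 - 1*1)) = (1 + D)/(Y + (5 - 1)) = (1 + D)/(Y + 4) = (1 + D)/(4 + Y))
K(n, H) = (6 + H)/(-7 + n) (K(n, H) = (H + 6)/(n + (1 + 6)/(4 - 5)) = (6 + H)/(n + 7/(-1)) = (6 + H)/(n - 1*7) = (6 + H)/(n - 7) = (6 + H)/(-7 + n))
-K(-1, 4)*9 = -(6 + 4)/(-7 - 1)*9 = -10/(-8)*9 = -(-1)*10/8*9 = -1*(-5/4)*9 = (5/4)*9 = 45/4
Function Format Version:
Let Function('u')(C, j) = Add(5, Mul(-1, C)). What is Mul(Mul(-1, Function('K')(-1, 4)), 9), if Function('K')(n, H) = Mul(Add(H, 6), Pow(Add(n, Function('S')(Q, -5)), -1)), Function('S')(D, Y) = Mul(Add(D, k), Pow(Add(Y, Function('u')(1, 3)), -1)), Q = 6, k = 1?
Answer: Rational(45, 4) ≈ 11.250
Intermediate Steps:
Function('S')(D, Y) = Mul(Pow(Add(4, Y), -1), Add(1, D)) (Function('S')(D, Y) = Mul(Add(D, 1), Pow(Add(Y, Add(5, Mul(-1, 1))), -1)) = Mul(Add(1, D), Pow(Add(Y, Add(5, -1)), -1)) = Mul(Add(1, D), Pow(Add(Y, 4), -1)) = Mul(Add(1, D), Pow(Add(4, Y), -1)) = Mul(Pow(Add(4, Y), -1), Add(1, D)))
Function('K')(n, H) = Mul(Pow(Add(-7, n), -1), Add(6, H)) (Function('K')(n, H) = Mul(Add(H, 6), Pow(Add(n, Mul(Pow(Add(4, -5), -1), Add(1, 6))), -1)) = Mul(Add(6, H), Pow(Add(n, Mul(Pow(-1, -1), 7)), -1)) = Mul(Add(6, H), Pow(Add(n, Mul(-1, 7)), -1)) = Mul(Add(6, H), Pow(Add(n, -7), -1)) = Mul(Add(6, H), Pow(Add(-7, n), -1)) = Mul(Pow(Add(-7, n), -1), Add(6, H)))
Mul(Mul(-1, Function('K')(-1, 4)), 9) = Mul(Mul(-1, Mul(Pow(Add(-7, -1), -1), Add(6, 4))), 9) = Mul(Mul(-1, Mul(Pow(-8, -1), 10)), 9) = Mul(Mul(-1, Mul(Rational(-1, 8), 10)), 9) = Mul(Mul(-1, Rational(-5, 4)), 9) = Mul(Rational(5, 4), 9) = Rational(45, 4)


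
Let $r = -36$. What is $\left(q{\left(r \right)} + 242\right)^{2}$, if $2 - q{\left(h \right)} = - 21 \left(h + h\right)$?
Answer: $1607824$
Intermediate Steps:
$q{\left(h \right)} = 2 + 42 h$ ($q{\left(h \right)} = 2 - - 21 \left(h + h\right) = 2 - - 21 \cdot 2 h = 2 - - 42 h = 2 + 42 h$)
$\left(q{\left(r \right)} + 242\right)^{2} = \left(\left(2 + 42 \left(-36\right)\right) + 242\right)^{2} = \left(\left(2 - 1512\right) + 242\right)^{2} = \left(-1510 + 242\right)^{2} = \left(-1268\right)^{2} = 1607824$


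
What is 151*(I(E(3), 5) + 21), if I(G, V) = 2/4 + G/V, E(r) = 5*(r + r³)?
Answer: 15553/2 ≈ 7776.5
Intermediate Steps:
E(r) = 5*r + 5*r³
I(G, V) = ½ + G/V (I(G, V) = 2*(¼) + G/V = ½ + G/V)
151*(I(E(3), 5) + 21) = 151*((5*3*(1 + 3²) + (½)*5)/5 + 21) = 151*((5*3*(1 + 9) + 5/2)/5 + 21) = 151*((5*3*10 + 5/2)/5 + 21) = 151*((150 + 5/2)/5 + 21) = 151*((⅕)*(305/2) + 21) = 151*(61/2 + 21) = 151*(103/2) = 15553/2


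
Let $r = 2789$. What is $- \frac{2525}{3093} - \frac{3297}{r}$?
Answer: $- \frac{17239846}{8626377} \approx -1.9985$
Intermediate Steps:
$- \frac{2525}{3093} - \frac{3297}{r} = - \frac{2525}{3093} - \frac{3297}{2789} = - \frac{17239846}{8626377}$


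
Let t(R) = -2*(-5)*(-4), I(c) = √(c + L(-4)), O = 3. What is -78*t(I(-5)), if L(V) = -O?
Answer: 3120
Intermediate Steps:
L(V) = -3 (L(V) = -1*3 = -3)
I(c) = √(-3 + c) (I(c) = √(c - 3) = √(-3 + c))
t(R) = -40 (t(R) = 10*(-4) = -40)
-78*t(I(-5)) = -78*(-40) = 3120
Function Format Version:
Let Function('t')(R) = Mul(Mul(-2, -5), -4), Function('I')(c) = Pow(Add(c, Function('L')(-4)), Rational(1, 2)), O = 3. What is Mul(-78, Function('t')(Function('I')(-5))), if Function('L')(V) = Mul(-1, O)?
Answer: 3120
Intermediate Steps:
Function('L')(V) = -3 (Function('L')(V) = Mul(-1, 3) = -3)
Function('I')(c) = Pow(Add(-3, c), Rational(1, 2)) (Function('I')(c) = Pow(Add(c, -3), Rational(1, 2)) = Pow(Add(-3, c), Rational(1, 2)))
Function('t')(R) = -40 (Function('t')(R) = Mul(10, -4) = -40)
Mul(-78, Function('t')(Function('I')(-5))) = Mul(-78, -40) = 3120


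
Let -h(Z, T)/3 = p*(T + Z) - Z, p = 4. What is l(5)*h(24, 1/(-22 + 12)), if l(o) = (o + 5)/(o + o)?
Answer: -1074/5 ≈ -214.80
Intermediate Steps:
l(o) = (5 + o)/(2*o) (l(o) = (5 + o)/((2*o)) = (5 + o)*(1/(2*o)) = (5 + o)/(2*o))
h(Z, T) = -12*T - 9*Z (h(Z, T) = -3*(4*(T + Z) - Z) = -3*((4*T + 4*Z) - Z) = -3*(3*Z + 4*T) = -12*T - 9*Z)
l(5)*h(24, 1/(-22 + 12)) = ((½)*(5 + 5)/5)*(-12/(-22 + 12) - 9*24) = ((½)*(⅕)*10)*(-12/(-10) - 216) = 1*(-12*(-⅒) - 216) = 1*(6/5 - 216) = 1*(-1074/5) = -1074/5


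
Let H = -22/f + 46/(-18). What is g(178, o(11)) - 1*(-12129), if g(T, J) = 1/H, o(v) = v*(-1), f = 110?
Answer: 1503951/124 ≈ 12129.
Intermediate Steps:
o(v) = -v
H = -124/45 (H = -22/110 + 46/(-18) = -22*1/110 + 46*(-1/18) = -1/5 - 23/9 = -124/45 ≈ -2.7556)
g(T, J) = -45/124 (g(T, J) = 1/(-124/45) = -45/124)
g(178, o(11)) - 1*(-12129) = -45/124 - 1*(-12129) = -45/124 + 12129 = 1503951/124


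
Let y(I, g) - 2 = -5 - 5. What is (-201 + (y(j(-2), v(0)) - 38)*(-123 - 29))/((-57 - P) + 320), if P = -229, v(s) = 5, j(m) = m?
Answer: 6791/492 ≈ 13.803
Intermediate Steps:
y(I, g) = -8 (y(I, g) = 2 + (-5 - 5) = 2 - 10 = -8)
(-201 + (y(j(-2), v(0)) - 38)*(-123 - 29))/((-57 - P) + 320) = (-201 + (-8 - 38)*(-123 - 29))/((-57 - 1*(-229)) + 320) = (-201 - 46*(-152))/((-57 + 229) + 320) = (-201 + 6992)/(172 + 320) = 6791/492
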